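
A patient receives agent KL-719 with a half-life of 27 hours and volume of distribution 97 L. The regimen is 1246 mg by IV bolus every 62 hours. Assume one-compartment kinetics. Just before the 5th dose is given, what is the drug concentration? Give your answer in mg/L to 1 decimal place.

3.3 mg/L

f = (1/2)^(τ/t½) = (1/2)^(62/27) ≈ 0.2036.
C₀ = D/Vd = 1246/97 ≈ 12.845 mg/L.
Before the 5th dose, 4 doses have been given. Superposition: Cmin = C₀·(f + f² + … + f^4).
≈ 12.845 × (0.2036 + 0.0415 + 0.0084 + 0.0017) ≈ 12.845 × 0.2552 ≈ 3.278 mg/L.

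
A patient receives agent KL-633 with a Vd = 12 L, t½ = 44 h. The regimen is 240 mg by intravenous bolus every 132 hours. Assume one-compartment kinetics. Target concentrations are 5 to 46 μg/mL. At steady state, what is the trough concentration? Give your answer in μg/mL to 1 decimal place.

τ = 132 h = 3 half-lives, so f = (1/2)^3 = 0.125.
Accumulation ratio R = 1/(1 − f) = 1/0.875 = 8/7.
Single-dose peak C₀ = D/Vd = 240/12 = 20 μg/mL.
Steady-state peak Cmax,ss = C₀·R = 20 × 8/7 ≈ 22.857 μg/mL.
Steady-state trough Cmin,ss = Cmax,ss·f ≈ 22.857 × 0.125 ≈ 2.857 μg/mL.
Trough 2.9 μg/mL vs MEC 5 μg/mL: subtherapeutic.

2.9 μg/mL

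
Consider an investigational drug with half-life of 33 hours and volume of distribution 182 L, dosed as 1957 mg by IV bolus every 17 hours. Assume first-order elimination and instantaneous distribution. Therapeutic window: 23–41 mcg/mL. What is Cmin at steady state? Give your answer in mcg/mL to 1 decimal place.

25.1 mcg/mL

τ/t½ = 17/33 ≈ 0.51515, so fraction remaining f = (1/2)^(17/33) ≈ 0.6997.
At steady state, accumulation factor R = 1/(1 − e^(−kτ)) ≈ 3.3300.
Each bolus raises the concentration by D/Vd = 1957/182 ≈ 10.753 mcg/mL.
Cmax,ss = C₀/(1 − f) ≈ 10.753/0.3003 ≈ 35.808 mcg/mL.
One interval later, Cmin,ss = Cmax,ss·e^(−kτ) ≈ 35.808 × 0.6997 ≈ 25.055 mcg/mL.
Trough 25.1 mcg/mL vs MEC 23 mcg/mL: adequate.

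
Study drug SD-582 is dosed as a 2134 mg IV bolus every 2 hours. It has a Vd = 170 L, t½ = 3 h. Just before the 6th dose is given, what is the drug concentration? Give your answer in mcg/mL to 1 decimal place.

19.3 mcg/mL

f = (1/2)^(τ/t½) = (1/2)^(2/3) ≈ 0.6300.
C₀ = D/Vd = 2134/170 ≈ 12.553 mcg/mL.
Before the 6th dose, 5 doses have been given. Superposition: Cmin = C₀·(f + f² + … + f^5).
≈ 12.553 × (0.6300 + 0.3969 + 0.2500 + 0.1575 + 0.0992) ≈ 12.553 × 1.5336 ≈ 19.251 mcg/mL.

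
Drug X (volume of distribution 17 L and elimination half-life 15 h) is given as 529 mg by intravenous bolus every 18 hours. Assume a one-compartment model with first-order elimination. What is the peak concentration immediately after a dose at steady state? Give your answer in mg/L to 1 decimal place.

k = ln2/t½ = ln2/15 ≈ 0.046210 h⁻¹; fraction remaining f = e^(−kτ) = e^(−0.046210×18) ≈ 0.4353.
Accumulation ratio R = 1/(1 − f) ≈ 1/0.5647 ≈ 1.7709.
Each bolus raises the concentration by D/Vd = 529/17 ≈ 31.118 mg/L.
Steady-state peak Cmax,ss = C₀·R ≈ 31.118 × 1.7709 ≈ 55.107 mg/L.

55.1 mg/L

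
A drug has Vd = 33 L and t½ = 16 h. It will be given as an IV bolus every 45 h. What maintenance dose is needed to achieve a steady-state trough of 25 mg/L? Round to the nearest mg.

4971 mg

τ/t½ = 45/16 ≈ 2.8125, so f = (1/2)^(45/16) ≈ 0.142349.
Cmin,ss = (D/Vd)·f/(1−f), so D = Cmin,ss·Vd·(1−f)/f.
D = 25 × 33 × (1−f)/f ≈ 25 × 33 × 6.02499 ≈ 4970.62 mg.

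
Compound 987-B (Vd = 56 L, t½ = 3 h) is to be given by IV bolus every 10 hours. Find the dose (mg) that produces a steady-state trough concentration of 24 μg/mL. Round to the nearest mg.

τ/t½ = 10/3 ≈ 3.3333, so f = (1/2)^(10/3) ≈ 0.099213.
Cmin,ss = (D/Vd)·f/(1−f), so D = Cmin,ss·Vd·(1−f)/f.
D = 24 × 56 × (1−f)/f ≈ 24 × 56 × 9.07932 ≈ 12202.61 mg.

12203 mg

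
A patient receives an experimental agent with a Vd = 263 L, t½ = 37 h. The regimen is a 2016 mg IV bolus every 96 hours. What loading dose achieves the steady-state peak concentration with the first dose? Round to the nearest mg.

2416 mg

f = (1/2)^(96/37) ≈ 0.165558; accumulation ratio R = 1/(1−f) ≈ 1.19841.
Loading dose to hit Cmax,ss on first dose: D_load = D_maint·R ≈ 2016 × 1.19841 ≈ 2415.99 mg.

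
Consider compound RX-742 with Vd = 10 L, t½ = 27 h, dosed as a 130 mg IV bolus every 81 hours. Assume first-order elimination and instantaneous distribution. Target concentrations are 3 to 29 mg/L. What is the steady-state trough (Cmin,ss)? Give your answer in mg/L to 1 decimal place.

τ = 81 h = 3 half-lives, so f = (1/2)^3 = 0.125.
Accumulation ratio R = 1/(1 − f) = 1/0.875 = 8/7.
Single-dose peak C₀ = D/Vd = 130/10 = 13 mg/L.
Steady-state peak Cmax,ss = C₀·R = 13 × 8/7 ≈ 14.857 mg/L.
Steady-state trough Cmin,ss = Cmax,ss·f ≈ 14.857 × 0.125 ≈ 1.857 mg/L.
Trough 1.9 mg/L vs MEC 3 mg/L: subtherapeutic.

1.9 mg/L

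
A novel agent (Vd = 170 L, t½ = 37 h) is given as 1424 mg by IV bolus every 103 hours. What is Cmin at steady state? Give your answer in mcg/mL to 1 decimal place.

1.4 mcg/mL

τ/t½ = 103/37 ≈ 2.7838, so fraction remaining f = (1/2)^(103/37) ≈ 0.1452.
Accumulation ratio R = 1/(1 − f) ≈ 1/0.8548 ≈ 1.1699.
Single-dose peak C₀ = D/Vd = 1424/170 ≈ 8.376 mcg/mL.
Steady-state peak Cmax,ss = C₀·R ≈ 8.376 × 1.1699 ≈ 9.799 mcg/mL.
Steady-state trough Cmin,ss = Cmax,ss·f ≈ 9.799 × 0.1452 ≈ 1.423 mcg/mL.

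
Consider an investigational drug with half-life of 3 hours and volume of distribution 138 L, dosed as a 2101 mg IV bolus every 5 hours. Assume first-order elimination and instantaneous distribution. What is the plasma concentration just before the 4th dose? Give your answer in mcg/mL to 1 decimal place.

6.8 mcg/mL

f = (1/2)^(τ/t½) = (1/2)^(5/3) ≈ 0.3150.
C₀ = D/Vd = 2101/138 ≈ 15.225 mcg/mL.
Before the 4th dose, 3 doses have been given. Superposition: Cmin = C₀·(f + f² + … + f^3).
≈ 15.225 × (0.3150 + 0.0992 + 0.0313) ≈ 15.225 × 0.4455 ≈ 6.783 mcg/mL.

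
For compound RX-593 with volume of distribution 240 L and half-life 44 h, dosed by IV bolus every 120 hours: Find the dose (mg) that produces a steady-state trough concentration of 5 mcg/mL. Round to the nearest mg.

6746 mg

τ/t½ = 120/44 ≈ 2.7273, so f = (1/2)^(120/44) ≈ 0.151011.
Cmin,ss = (D/Vd)·f/(1−f), so D = Cmin,ss·Vd·(1−f)/f.
D = 5 × 240 × (1−f)/f ≈ 5 × 240 × 5.62203 ≈ 6746.44 mg.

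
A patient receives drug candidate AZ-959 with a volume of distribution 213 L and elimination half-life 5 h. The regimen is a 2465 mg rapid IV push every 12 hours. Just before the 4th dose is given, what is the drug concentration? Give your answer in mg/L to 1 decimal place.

2.7 mg/L

f = (1/2)^(τ/t½) = (1/2)^(12/5) ≈ 0.1895.
C₀ = D/Vd = 2465/213 ≈ 11.573 mg/L.
Before the 4th dose, 3 doses have been given. Superposition: Cmin = C₀·(f + f² + … + f^3).
≈ 11.573 × (0.1895 + 0.0359 + 0.0068) ≈ 11.573 × 0.2322 ≈ 2.687 mg/L.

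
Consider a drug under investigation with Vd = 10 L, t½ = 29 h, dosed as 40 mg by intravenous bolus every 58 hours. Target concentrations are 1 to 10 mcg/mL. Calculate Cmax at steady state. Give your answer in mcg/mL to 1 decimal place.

The dosing interval is 2 half-lives, so f = 2^(−2) = 0.25.
At steady state, R = 1/(1 − 0.25) = 4/3.
Single-dose peak C₀ = D/Vd = 40/10 = 4 mcg/mL.
Steady-state peak Cmax,ss = C₀·R = 4 × 4/3 ≈ 5.333 mcg/mL.
Peak 5.3 mcg/mL vs MTC 10 mcg/mL: below toxic threshold.

5.3 mcg/mL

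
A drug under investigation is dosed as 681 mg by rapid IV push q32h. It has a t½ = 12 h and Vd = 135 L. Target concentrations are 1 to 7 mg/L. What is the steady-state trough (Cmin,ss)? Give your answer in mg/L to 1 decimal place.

τ/t½ = 32/12 ≈ 2.6667, so fraction remaining f = (1/2)^(32/12) ≈ 0.1575.
At steady state, accumulation factor R = 1/(1 − e^(−kτ)) ≈ 1.1869.
Single-dose peak C₀ = D/Vd = 681/135 ≈ 5.044 mg/L.
Steady-state peak Cmax,ss = C₀·R ≈ 5.044 × 1.1869 ≈ 5.987 mg/L.
Steady-state trough Cmin,ss = Cmax,ss·f ≈ 5.987 × 0.1575 ≈ 0.943 mg/L.
Trough 0.9 mg/L vs MEC 1 mg/L: subtherapeutic.

0.9 mg/L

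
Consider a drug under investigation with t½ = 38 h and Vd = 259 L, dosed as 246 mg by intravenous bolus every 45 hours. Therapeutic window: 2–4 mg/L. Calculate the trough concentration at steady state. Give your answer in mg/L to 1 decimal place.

τ/t½ = 45/38 ≈ 1.1842, so fraction remaining f = (1/2)^(45/38) ≈ 0.4401.
At steady state, accumulation factor R = 1/(1 − e^(−kτ)) ≈ 1.7860.
Single-dose peak C₀ = D/Vd = 246/259 ≈ 0.950 mg/L.
Steady-state peak Cmax,ss = C₀·R ≈ 0.950 × 1.7860 ≈ 1.697 mg/L.
Steady-state trough Cmin,ss = Cmax,ss·f ≈ 1.697 × 0.4401 ≈ 0.747 mg/L.
Trough 0.7 mg/L vs MEC 2 mg/L: subtherapeutic.

0.7 mg/L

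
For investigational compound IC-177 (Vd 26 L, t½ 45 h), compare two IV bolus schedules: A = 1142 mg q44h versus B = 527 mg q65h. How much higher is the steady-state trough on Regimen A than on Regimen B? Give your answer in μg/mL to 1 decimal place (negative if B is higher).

33.5 μg/mL

Regimen A: f = (1/2)^(44/45) ≈ 0.5078; Cmin,ss = (1142/26)·f/(1−f) ≈ 45.315 μg/mL.
Regimen B: f = (1/2)^(65/45) ≈ 0.3674; Cmin,ss = (527/26)·f/(1−f) ≈ 11.772 μg/mL.
Difference ≈ 45.315 − 11.772 ≈ 33.543 μg/mL.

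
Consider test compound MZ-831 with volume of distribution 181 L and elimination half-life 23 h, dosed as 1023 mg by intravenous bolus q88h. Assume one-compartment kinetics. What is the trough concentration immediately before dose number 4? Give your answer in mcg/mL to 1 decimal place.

0.4 mcg/mL

f = (1/2)^(τ/t½) = (1/2)^(88/23) ≈ 0.0705.
C₀ = D/Vd = 1023/181 ≈ 5.652 mcg/mL.
Before the 4th dose, 3 doses have been given. Superposition: Cmin = C₀·(f + f² + … + f^3).
≈ 5.652 × (0.0705 + 0.0050 + 0.0004) ≈ 5.652 × 0.0759 ≈ 0.429 mcg/mL.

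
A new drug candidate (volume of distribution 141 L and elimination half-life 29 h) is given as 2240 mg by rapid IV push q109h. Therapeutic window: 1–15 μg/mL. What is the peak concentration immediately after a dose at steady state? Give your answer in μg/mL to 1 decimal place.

17.2 μg/mL

k = ln2/t½ = ln2/29 ≈ 0.023902 h⁻¹; fraction remaining f = e^(−kτ) = e^(−0.023902×109) ≈ 0.0739.
At steady state, accumulation factor R = 1/(1 − e^(−kτ)) ≈ 1.0798.
Single-dose peak C₀ = D/Vd = 2240/141 ≈ 15.887 μg/mL.
Cmax,ss = C₀/(1 − f) ≈ 15.887/0.9261 ≈ 17.155 μg/mL.
Peak 17.2 μg/mL vs MTC 15 μg/mL: exceeds toxic threshold.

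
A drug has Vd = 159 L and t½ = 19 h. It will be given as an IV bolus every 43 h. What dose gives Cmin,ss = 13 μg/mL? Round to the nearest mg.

τ/t½ = 43/19 ≈ 2.2632, so f = (1/2)^(43/19) ≈ 0.208316.
Cmin,ss = (D/Vd)·f/(1−f), so D = Cmin,ss·Vd·(1−f)/f.
D = 13 × 159 × (1−f)/f ≈ 13 × 159 × 3.80040 ≈ 7855.43 mg.

7855 mg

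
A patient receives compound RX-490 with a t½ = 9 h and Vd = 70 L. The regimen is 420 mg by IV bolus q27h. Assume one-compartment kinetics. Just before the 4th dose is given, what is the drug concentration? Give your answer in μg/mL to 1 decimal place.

f = (1/2)^(τ/t½) = (1/2)^(27/9) ≈ 0.1250.
C₀ = D/Vd = 420/70 ≈ 6.000 μg/mL.
Before the 4th dose, 3 doses have been given. Superposition: Cmin = C₀·(f + f² + … + f^3).
≈ 6.000 × (0.1250 + 0.0156 + 0.0020) ≈ 6.000 × 0.1426 ≈ 0.856 μg/mL.

0.9 μg/mL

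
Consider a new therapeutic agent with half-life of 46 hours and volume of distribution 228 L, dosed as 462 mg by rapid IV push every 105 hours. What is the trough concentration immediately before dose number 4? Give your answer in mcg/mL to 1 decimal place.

0.5 mcg/mL

f = (1/2)^(τ/t½) = (1/2)^(105/46) ≈ 0.2055.
C₀ = D/Vd = 462/228 ≈ 2.026 mcg/mL.
Before the 4th dose, 3 doses have been given. Superposition: Cmin = C₀·(f + f² + … + f^3).
≈ 2.026 × (0.2055 + 0.0422 + 0.0087) ≈ 2.026 × 0.2564 ≈ 0.519 mcg/mL.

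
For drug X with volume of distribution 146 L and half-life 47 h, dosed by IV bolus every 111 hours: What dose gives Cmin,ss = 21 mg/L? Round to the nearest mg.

12693 mg

τ/t½ = 111/47 ≈ 2.3617, so f = (1/2)^(111/47) ≈ 0.194561.
Cmin,ss = (D/Vd)·f/(1−f), so D = Cmin,ss·Vd·(1−f)/f.
D = 21 × 146 × (1−f)/f ≈ 21 × 146 × 4.13978 ≈ 12692.57 mg.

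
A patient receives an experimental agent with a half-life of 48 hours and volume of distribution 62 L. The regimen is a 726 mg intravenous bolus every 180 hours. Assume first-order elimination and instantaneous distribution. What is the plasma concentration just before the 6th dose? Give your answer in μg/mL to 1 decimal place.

f = (1/2)^(τ/t½) = (1/2)^(180/48) ≈ 0.0743.
C₀ = D/Vd = 726/62 ≈ 11.710 μg/mL.
Before the 6th dose, 5 doses have been given. Superposition: Cmin = C₀·(f + f² + … + f^5).
≈ 11.710 × (0.0743 + 0.0055 + 0.0004 + 0.0000 + 0.0000) ≈ 11.710 × 0.0802 ≈ 0.939 μg/mL.

0.9 μg/mL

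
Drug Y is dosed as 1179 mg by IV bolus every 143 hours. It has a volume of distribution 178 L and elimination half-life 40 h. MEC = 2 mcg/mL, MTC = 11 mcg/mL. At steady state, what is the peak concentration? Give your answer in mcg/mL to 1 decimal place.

k = ln2/t½ = ln2/40 ≈ 0.017329 h⁻¹; fraction remaining f = e^(−kτ) = e^(−0.017329×143) ≈ 0.0839.
Accumulation ratio R = 1/(1 − f) ≈ 1/0.9161 ≈ 1.0916.
Each bolus raises the concentration by D/Vd = 1179/178 ≈ 6.624 mcg/mL.
Cmax,ss = C₀/(1 − f) ≈ 6.624/0.9161 ≈ 7.231 mcg/mL.
Peak 7.2 mcg/mL vs MTC 11 mcg/mL: below toxic threshold.

7.2 mcg/mL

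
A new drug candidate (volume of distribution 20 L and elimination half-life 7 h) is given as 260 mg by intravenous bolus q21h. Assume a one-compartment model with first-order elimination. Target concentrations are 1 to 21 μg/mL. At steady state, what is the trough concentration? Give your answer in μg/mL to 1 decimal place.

τ = 21 h = 3 half-lives, so f = (1/2)^3 = 0.125.
At steady state, R = 1/(1 − 0.125) = 8/7.
Single-dose peak C₀ = D/Vd = 260/20 = 13 μg/mL.
Steady-state peak Cmax,ss = C₀·R = 13 × 8/7 ≈ 14.857 μg/mL.
Steady-state trough Cmin,ss = Cmax,ss·f ≈ 14.857 × 0.125 ≈ 1.857 μg/mL.
Trough 1.9 μg/mL vs MEC 1 μg/mL: adequate.

1.9 μg/mL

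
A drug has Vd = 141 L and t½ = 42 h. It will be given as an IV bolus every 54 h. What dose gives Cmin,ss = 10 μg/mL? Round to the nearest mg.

2028 mg

τ/t½ = 54/42 ≈ 1.2857, so f = (1/2)^(54/42) ≈ 0.410168.
Cmin,ss = (D/Vd)·f/(1−f), so D = Cmin,ss·Vd·(1−f)/f.
D = 10 × 141 × (1−f)/f ≈ 10 × 141 × 1.43803 ≈ 2027.62 mg.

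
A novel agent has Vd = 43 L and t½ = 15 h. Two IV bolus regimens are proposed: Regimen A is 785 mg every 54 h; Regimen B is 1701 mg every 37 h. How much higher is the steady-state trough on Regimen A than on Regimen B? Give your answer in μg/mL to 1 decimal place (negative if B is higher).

Regimen A: f = (1/2)^(54/15) ≈ 0.0825; Cmin,ss = (785/43)·f/(1−f) ≈ 1.642 μg/mL.
Regimen B: f = (1/2)^(37/15) ≈ 0.1809; Cmin,ss = (1701/43)·f/(1−f) ≈ 8.737 μg/mL.
Difference ≈ 1.642 − 8.737 ≈ -7.095 μg/mL.

-7.1 μg/mL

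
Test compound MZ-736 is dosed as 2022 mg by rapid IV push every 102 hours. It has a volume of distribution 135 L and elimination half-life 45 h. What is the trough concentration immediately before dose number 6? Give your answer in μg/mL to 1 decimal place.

3.9 μg/mL

f = (1/2)^(τ/t½) = (1/2)^(102/45) ≈ 0.2078.
C₀ = D/Vd = 2022/135 ≈ 14.978 μg/mL.
Before the 6th dose, 5 doses have been given. Superposition: Cmin = C₀·(f + f² + … + f^5).
≈ 14.978 × (0.2078 + 0.0432 + 0.0090 + 0.0019 + 0.0004) ≈ 14.978 × 0.2623 ≈ 3.929 μg/mL.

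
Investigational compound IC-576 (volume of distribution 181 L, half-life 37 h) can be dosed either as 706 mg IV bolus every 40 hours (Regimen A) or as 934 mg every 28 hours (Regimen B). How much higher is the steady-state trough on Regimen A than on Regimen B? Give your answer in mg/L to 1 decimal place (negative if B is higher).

Regimen A: f = (1/2)^(40/37) ≈ 0.4727; Cmin,ss = (706/181)·f/(1−f) ≈ 3.497 mg/L.
Regimen B: f = (1/2)^(28/37) ≈ 0.5918; Cmin,ss = (934/181)·f/(1−f) ≈ 7.481 mg/L.
Difference ≈ 3.497 − 7.481 ≈ -3.984 mg/L.

-4.0 mg/L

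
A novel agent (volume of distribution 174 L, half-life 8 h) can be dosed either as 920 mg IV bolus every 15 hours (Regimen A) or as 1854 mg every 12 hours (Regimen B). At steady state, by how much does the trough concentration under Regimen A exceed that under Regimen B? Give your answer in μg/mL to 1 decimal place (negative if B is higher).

-3.8 μg/mL

Regimen A: f = (1/2)^(15/8) ≈ 0.2726; Cmin,ss = (920/174)·f/(1−f) ≈ 1.981 μg/mL.
Regimen B: f = (1/2)^(12/8) ≈ 0.3536; Cmin,ss = (1854/174)·f/(1−f) ≈ 5.829 μg/mL.
Difference ≈ 1.981 − 5.829 ≈ -3.848 μg/mL.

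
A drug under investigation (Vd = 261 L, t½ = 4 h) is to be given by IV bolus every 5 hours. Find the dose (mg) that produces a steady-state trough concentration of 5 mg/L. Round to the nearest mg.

τ/t½ = 5/4 ≈ 1.25, so f = (1/2)^(5/4) ≈ 0.420448.
Cmin,ss = (D/Vd)·f/(1−f), so D = Cmin,ss·Vd·(1−f)/f.
D = 5 × 261 × (1−f)/f ≈ 5 × 261 × 1.37842 ≈ 1798.84 mg.

1799 mg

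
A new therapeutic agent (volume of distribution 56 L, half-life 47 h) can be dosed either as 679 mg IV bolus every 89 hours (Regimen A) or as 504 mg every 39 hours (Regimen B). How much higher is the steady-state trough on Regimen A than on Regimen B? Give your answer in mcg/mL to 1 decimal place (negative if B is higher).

-7.1 mcg/mL

Regimen A: f = (1/2)^(89/47) ≈ 0.2691; Cmin,ss = (679/56)·f/(1−f) ≈ 4.464 mcg/mL.
Regimen B: f = (1/2)^(39/47) ≈ 0.5626; Cmin,ss = (504/56)·f/(1−f) ≈ 11.576 mcg/mL.
Difference ≈ 4.464 − 11.576 ≈ -7.112 mcg/mL.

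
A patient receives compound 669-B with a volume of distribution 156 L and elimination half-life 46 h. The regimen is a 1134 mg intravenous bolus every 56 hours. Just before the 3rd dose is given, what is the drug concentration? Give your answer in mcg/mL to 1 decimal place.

4.5 mcg/mL

f = (1/2)^(τ/t½) = (1/2)^(56/46) ≈ 0.4301.
C₀ = D/Vd = 1134/156 ≈ 7.269 mcg/mL.
Before the 3rd dose, 2 doses have been given. Superposition: Cmin = C₀·(f + f²).
≈ 7.269 × (0.4301 + 0.1850) ≈ 7.269 × 0.6151 ≈ 4.471 mcg/mL.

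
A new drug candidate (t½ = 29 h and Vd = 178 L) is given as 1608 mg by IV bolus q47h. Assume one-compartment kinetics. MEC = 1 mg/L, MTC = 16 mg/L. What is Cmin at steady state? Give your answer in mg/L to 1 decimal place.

Over one 47-h interval, 47/29 ≈ 1.6207 half-lives elapse, leaving f ≈ 0.3252 of each dose.
At steady state, accumulation factor R = 1/(1 − e^(−kτ)) ≈ 1.4819.
Single-dose peak C₀ = D/Vd = 1608/178 ≈ 9.034 mg/L.
Cmax,ss = C₀/(1 − f) ≈ 9.034/0.6748 ≈ 13.388 mg/L.
Steady-state trough Cmin,ss = Cmax,ss·f ≈ 13.388 × 0.3252 ≈ 4.354 mg/L.
Trough 4.4 mg/L vs MEC 1 mg/L: adequate.

4.4 mg/L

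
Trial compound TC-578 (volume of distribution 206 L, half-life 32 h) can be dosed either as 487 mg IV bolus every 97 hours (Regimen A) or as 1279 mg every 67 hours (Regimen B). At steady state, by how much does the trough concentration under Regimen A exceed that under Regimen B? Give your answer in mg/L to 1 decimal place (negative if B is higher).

-1.6 mg/L

Regimen A: f = (1/2)^(97/32) ≈ 0.1223; Cmin,ss = (487/206)·f/(1−f) ≈ 0.329 mg/L.
Regimen B: f = (1/2)^(67/32) ≈ 0.2343; Cmin,ss = (1279/206)·f/(1−f) ≈ 1.900 mg/L.
Difference ≈ 0.329 − 1.900 ≈ -1.571 mg/L.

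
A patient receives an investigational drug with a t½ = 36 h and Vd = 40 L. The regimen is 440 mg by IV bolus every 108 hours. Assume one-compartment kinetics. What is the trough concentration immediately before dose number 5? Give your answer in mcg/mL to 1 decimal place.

f = (1/2)^(τ/t½) = (1/2)^(108/36) ≈ 0.1250.
C₀ = D/Vd = 440/40 ≈ 11.000 mcg/mL.
Before the 5th dose, 4 doses have been given. Superposition: Cmin = C₀·(f + f² + … + f^4).
≈ 11.000 × (0.1250 + 0.0156 + 0.0020 + 0.0002) ≈ 11.000 × 0.1428 ≈ 1.571 mcg/mL.

1.6 mcg/mL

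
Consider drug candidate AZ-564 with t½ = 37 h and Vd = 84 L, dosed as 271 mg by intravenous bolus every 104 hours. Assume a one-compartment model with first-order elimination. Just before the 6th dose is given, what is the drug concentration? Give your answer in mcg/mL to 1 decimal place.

0.5 mcg/mL

f = (1/2)^(τ/t½) = (1/2)^(104/37) ≈ 0.1425.
C₀ = D/Vd = 271/84 ≈ 3.226 mcg/mL.
Before the 6th dose, 5 doses have been given. Superposition: Cmin = C₀·(f + f² + … + f^5).
≈ 3.226 × (0.1425 + 0.0203 + 0.0029 + 0.0004 + 0.0001) ≈ 3.226 × 0.1662 ≈ 0.536 mcg/mL.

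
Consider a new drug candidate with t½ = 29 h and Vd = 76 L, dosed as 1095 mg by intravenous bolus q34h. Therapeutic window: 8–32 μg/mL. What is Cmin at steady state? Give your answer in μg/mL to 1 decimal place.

11.5 μg/mL

Over one 34-h interval, 34/29 ≈ 1.1724 half-lives elapse, leaving f ≈ 0.4437 of each dose.
Accumulation ratio R = 1/(1 − f) ≈ 1/0.5563 ≈ 1.7976.
Single-dose peak C₀ = D/Vd = 1095/76 ≈ 14.408 μg/mL.
Cmax,ss = C₀/(1 − f) ≈ 14.408/0.5563 ≈ 25.900 μg/mL.
One interval later, Cmin,ss = Cmax,ss·e^(−kτ) ≈ 25.900 × 0.4437 ≈ 11.492 μg/mL.
Trough 11.5 μg/mL vs MEC 8 μg/mL: adequate.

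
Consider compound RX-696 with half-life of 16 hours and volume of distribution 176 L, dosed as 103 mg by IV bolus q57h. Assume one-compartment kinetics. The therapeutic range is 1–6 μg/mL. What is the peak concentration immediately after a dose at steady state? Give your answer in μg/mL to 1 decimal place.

τ/t½ = 57/16 ≈ 3.5625, so fraction remaining f = (1/2)^(57/16) ≈ 0.0846.
Accumulation ratio R = 1/(1 − f) ≈ 1/0.9154 ≈ 1.0924.
Each bolus raises the concentration by D/Vd = 103/176 ≈ 0.585 μg/mL.
Cmax,ss = C₀/(1 − f) ≈ 0.585/0.9154 ≈ 0.639 μg/mL.
Peak 0.6 μg/mL vs MTC 6 μg/mL: below toxic threshold.

0.6 μg/mL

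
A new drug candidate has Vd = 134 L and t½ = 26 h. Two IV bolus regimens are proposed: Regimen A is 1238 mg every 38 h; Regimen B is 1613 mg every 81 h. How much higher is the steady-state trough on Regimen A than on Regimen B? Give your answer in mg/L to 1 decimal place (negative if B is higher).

3.7 mg/L

Regimen A: f = (1/2)^(38/26) ≈ 0.3631; Cmin,ss = (1238/134)·f/(1−f) ≈ 5.267 mg/L.
Regimen B: f = (1/2)^(81/26) ≈ 0.1154; Cmin,ss = (1613/134)·f/(1−f) ≈ 1.570 mg/L.
Difference ≈ 5.267 − 1.570 ≈ 3.697 mg/L.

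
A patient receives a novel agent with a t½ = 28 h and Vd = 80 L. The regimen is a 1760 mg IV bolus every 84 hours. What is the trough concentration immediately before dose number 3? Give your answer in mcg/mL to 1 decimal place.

f = (1/2)^(τ/t½) = (1/2)^(84/28) ≈ 0.1250.
C₀ = D/Vd = 1760/80 ≈ 22.000 mcg/mL.
Before the 3rd dose, 2 doses have been given. Superposition: Cmin = C₀·(f + f²).
≈ 22.000 × (0.1250 + 0.0156) ≈ 22.000 × 0.1406 ≈ 3.093 mcg/mL.

3.1 mcg/mL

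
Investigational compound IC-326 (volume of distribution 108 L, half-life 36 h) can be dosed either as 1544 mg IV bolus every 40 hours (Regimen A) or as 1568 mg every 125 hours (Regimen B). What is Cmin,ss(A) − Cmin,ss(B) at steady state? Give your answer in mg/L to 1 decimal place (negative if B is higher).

Regimen A: f = (1/2)^(40/36) ≈ 0.4629; Cmin,ss = (1544/108)·f/(1−f) ≈ 12.321 mg/L.
Regimen B: f = (1/2)^(125/36) ≈ 0.0901; Cmin,ss = (1568/108)·f/(1−f) ≈ 1.438 mg/L.
Difference ≈ 12.321 − 1.438 ≈ 10.883 mg/L.

10.9 mg/L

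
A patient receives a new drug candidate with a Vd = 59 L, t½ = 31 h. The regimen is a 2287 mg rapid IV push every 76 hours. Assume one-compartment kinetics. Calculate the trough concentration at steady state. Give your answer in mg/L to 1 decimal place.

8.7 mg/L

τ/t½ = 76/31 ≈ 2.4516, so fraction remaining f = (1/2)^(76/31) ≈ 0.1828.
Each bolus raises the concentration by D/Vd = 2287/59 ≈ 38.763 mg/L.
Steady-state trough Cmin,ss = C₀·f/(1−f) ≈ 38.763 × 0.1828/0.8172 ≈ 8.671 mg/L.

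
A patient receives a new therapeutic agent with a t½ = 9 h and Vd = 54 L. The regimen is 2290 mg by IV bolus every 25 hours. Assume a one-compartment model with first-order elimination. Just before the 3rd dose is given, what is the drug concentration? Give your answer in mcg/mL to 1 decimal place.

f = (1/2)^(τ/t½) = (1/2)^(25/9) ≈ 0.1458.
C₀ = D/Vd = 2290/54 ≈ 42.407 mcg/mL.
Before the 3rd dose, 2 doses have been given. Superposition: Cmin = C₀·(f + f²).
≈ 42.407 × (0.1458 + 0.0213) ≈ 42.407 × 0.1671 ≈ 7.086 mcg/mL.

7.1 mcg/mL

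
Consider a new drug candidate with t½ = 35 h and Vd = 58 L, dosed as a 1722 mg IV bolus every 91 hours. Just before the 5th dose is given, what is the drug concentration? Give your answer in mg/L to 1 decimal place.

5.9 mg/L

f = (1/2)^(τ/t½) = (1/2)^(91/35) ≈ 0.1649.
C₀ = D/Vd = 1722/58 ≈ 29.690 mg/L.
Before the 5th dose, 4 doses have been given. Superposition: Cmin = C₀·(f + f² + … + f^4).
≈ 29.690 × (0.1649 + 0.0272 + 0.0045 + 0.0007) ≈ 29.690 × 0.1973 ≈ 5.858 mg/L.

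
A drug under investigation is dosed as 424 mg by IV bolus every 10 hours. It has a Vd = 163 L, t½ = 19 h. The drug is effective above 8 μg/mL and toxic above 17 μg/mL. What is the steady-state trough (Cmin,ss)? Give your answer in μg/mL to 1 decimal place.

5.9 μg/mL

Over one 10-h interval, 10/19 ≈ 0.52632 half-lives elapse, leaving f ≈ 0.6943 of each dose.
Single-dose peak C₀ = D/Vd = 424/163 ≈ 2.601 μg/mL.
Steady-state trough Cmin,ss = C₀·f/(1−f) ≈ 2.601 × 0.6943/0.3057 ≈ 5.907 μg/mL.
Trough 5.9 μg/mL vs MEC 8 μg/mL: subtherapeutic.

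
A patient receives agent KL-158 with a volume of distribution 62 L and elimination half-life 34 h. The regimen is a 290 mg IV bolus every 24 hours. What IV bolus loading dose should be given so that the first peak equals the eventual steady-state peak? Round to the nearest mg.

f = (1/2)^(24/34) ≈ 0.613067; accumulation ratio R = 1/(1−f) ≈ 2.58443.
Loading dose to hit Cmax,ss on first dose: D_load = D_maint·R ≈ 290 × 2.58443 ≈ 749.48 mg.

749 mg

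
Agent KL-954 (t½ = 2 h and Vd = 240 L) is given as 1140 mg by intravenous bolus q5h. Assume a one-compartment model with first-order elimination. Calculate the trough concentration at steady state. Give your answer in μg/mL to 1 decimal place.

Over one 5-h interval, 5/2 ≈ 2.5 half-lives elapse, leaving f ≈ 0.1768 of each dose.
Each bolus raises the concentration by D/Vd = 1140/240 ≈ 4.750 μg/mL.
Steady-state trough Cmin,ss = C₀·f/(1−f) ≈ 4.750 × 0.1768/0.8232 ≈ 1.020 μg/mL.

1.0 μg/mL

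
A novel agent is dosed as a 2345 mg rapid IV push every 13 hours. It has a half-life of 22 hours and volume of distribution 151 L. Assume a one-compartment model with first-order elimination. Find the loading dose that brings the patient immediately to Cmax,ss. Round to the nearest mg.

6978 mg

f = (1/2)^(13/22) ≈ 0.663924; accumulation ratio R = 1/(1−f) ≈ 2.97552.
Loading dose to hit Cmax,ss on first dose: D_load = D_maint·R ≈ 2345 × 2.97552 ≈ 6977.59 mg.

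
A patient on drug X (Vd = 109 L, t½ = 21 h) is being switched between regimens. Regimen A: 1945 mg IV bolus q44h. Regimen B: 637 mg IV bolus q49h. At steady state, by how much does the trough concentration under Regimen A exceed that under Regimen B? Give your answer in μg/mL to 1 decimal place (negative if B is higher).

4.0 μg/mL

Regimen A: f = (1/2)^(44/21) ≈ 0.2340; Cmin,ss = (1945/109)·f/(1−f) ≈ 5.451 μg/mL.
Regimen B: f = (1/2)^(49/21) ≈ 0.1984; Cmin,ss = (637/109)·f/(1−f) ≈ 1.446 μg/mL.
Difference ≈ 5.451 − 1.446 ≈ 4.005 μg/mL.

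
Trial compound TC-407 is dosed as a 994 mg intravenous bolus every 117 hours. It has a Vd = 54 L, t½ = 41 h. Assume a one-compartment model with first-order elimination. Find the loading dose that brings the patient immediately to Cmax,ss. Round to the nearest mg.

f = (1/2)^(117/41) ≈ 0.138345; accumulation ratio R = 1/(1−f) ≈ 1.16056.
Loading dose to hit Cmax,ss on first dose: D_load = D_maint·R ≈ 994 × 1.16056 ≈ 1153.60 mg.

1154 mg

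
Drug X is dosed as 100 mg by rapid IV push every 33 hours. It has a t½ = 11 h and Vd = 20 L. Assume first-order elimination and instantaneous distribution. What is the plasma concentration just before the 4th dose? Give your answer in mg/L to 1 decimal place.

0.7 mg/L

f = (1/2)^(τ/t½) = (1/2)^(33/11) ≈ 0.1250.
C₀ = D/Vd = 100/20 ≈ 5.000 mg/L.
Before the 4th dose, 3 doses have been given. Superposition: Cmin = C₀·(f + f² + … + f^3).
≈ 5.000 × (0.1250 + 0.0156 + 0.0020) ≈ 5.000 × 0.1426 ≈ 0.713 mg/L.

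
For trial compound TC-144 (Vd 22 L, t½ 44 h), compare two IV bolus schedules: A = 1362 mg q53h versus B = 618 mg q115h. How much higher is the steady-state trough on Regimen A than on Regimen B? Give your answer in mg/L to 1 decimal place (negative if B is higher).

42.0 mg/L

Regimen A: f = (1/2)^(53/44) ≈ 0.4339; Cmin,ss = (1362/22)·f/(1−f) ≈ 47.452 mg/L.
Regimen B: f = (1/2)^(115/44) ≈ 0.1634; Cmin,ss = (618/22)·f/(1−f) ≈ 5.487 mg/L.
Difference ≈ 47.452 − 5.487 ≈ 41.965 mg/L.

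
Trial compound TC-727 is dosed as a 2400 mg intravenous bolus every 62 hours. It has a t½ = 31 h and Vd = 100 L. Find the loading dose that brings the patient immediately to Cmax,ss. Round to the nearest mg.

f = (1/2)^(62/31) ≈ 0.250000; accumulation ratio R = 1/(1−f) ≈ 1.33333.
Loading dose to hit Cmax,ss on first dose: D_load = D_maint·R ≈ 2400 × 1.33333 ≈ 3199.99 mg.

3200 mg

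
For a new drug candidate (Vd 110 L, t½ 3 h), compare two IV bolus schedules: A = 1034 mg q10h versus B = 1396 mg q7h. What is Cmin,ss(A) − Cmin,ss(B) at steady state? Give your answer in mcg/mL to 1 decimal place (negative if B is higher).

Regimen A: f = (1/2)^(10/3) ≈ 0.0992; Cmin,ss = (1034/110)·f/(1−f) ≈ 1.035 mcg/mL.
Regimen B: f = (1/2)^(7/3) ≈ 0.1984; Cmin,ss = (1396/110)·f/(1−f) ≈ 3.141 mcg/mL.
Difference ≈ 1.035 − 3.141 ≈ -2.106 mcg/mL.

-2.1 mcg/mL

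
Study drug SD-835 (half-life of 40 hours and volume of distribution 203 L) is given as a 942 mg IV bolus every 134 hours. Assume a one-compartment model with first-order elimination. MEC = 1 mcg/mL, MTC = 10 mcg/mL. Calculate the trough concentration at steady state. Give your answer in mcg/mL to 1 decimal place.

0.5 mcg/mL

Over one 134-h interval, 134/40 ≈ 3.35 half-lives elapse, leaving f ≈ 0.0981 of each dose.
Single-dose peak C₀ = D/Vd = 942/203 ≈ 4.640 mcg/mL.
Steady-state trough Cmin,ss = C₀·f/(1−f) ≈ 4.640 × 0.0981/0.9019 ≈ 0.505 mcg/mL.
Trough 0.5 mcg/mL vs MEC 1 mcg/mL: subtherapeutic.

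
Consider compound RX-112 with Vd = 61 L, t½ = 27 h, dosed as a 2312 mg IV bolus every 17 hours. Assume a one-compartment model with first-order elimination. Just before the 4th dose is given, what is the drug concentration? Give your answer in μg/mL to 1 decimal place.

f = (1/2)^(τ/t½) = (1/2)^(17/27) ≈ 0.6463.
C₀ = D/Vd = 2312/61 ≈ 37.902 μg/mL.
Before the 4th dose, 3 doses have been given. Superposition: Cmin = C₀·(f + f² + … + f^3).
≈ 37.902 × (0.6463 + 0.4177 + 0.2700) ≈ 37.902 × 1.3340 ≈ 50.561 μg/mL.

50.6 μg/mL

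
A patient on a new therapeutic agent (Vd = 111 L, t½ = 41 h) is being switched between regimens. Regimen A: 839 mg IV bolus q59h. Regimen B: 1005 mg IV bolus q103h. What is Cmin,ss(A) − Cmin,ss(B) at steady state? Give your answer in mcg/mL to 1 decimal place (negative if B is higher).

Regimen A: f = (1/2)^(59/41) ≈ 0.3688; Cmin,ss = (839/111)·f/(1−f) ≈ 4.416 mcg/mL.
Regimen B: f = (1/2)^(103/41) ≈ 0.1753; Cmin,ss = (1005/111)·f/(1−f) ≈ 1.925 mcg/mL.
Difference ≈ 4.416 − 1.925 ≈ 2.491 mcg/mL.

2.5 mcg/mL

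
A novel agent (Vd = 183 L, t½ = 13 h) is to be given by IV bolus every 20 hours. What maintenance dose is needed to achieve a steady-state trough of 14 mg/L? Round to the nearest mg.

4880 mg

τ/t½ = 20/13 ≈ 1.5385, so f = (1/2)^(20/13) ≈ 0.344252.
Cmin,ss = (D/Vd)·f/(1−f), so D = Cmin,ss·Vd·(1−f)/f.
D = 14 × 183 × (1−f)/f ≈ 14 × 183 × 1.90485 ≈ 4880.23 mg.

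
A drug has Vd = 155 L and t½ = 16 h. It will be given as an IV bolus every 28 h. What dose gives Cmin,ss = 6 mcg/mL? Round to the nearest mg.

τ/t½ = 28/16 ≈ 1.75, so f = (1/2)^(28/16) ≈ 0.297302.
Cmin,ss = (D/Vd)·f/(1−f), so D = Cmin,ss·Vd·(1−f)/f.
D = 6 × 155 × (1−f)/f ≈ 6 × 155 × 2.36358 ≈ 2198.13 mg.

2198 mg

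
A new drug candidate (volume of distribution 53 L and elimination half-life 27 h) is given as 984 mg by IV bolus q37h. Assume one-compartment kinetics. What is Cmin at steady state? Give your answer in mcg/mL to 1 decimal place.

τ/t½ = 37/27 ≈ 1.3704, so fraction remaining f = (1/2)^(37/27) ≈ 0.3868.
Accumulation ratio R = 1/(1 − f) ≈ 1/0.6132 ≈ 1.6308.
Each bolus raises the concentration by D/Vd = 984/53 ≈ 18.566 mcg/mL.
Cmax,ss = C₀/(1 − f) ≈ 18.566/0.6132 ≈ 30.277 mcg/mL.
Steady-state trough Cmin,ss = Cmax,ss·f ≈ 30.277 × 0.3868 ≈ 11.711 mcg/mL.

11.7 mcg/mL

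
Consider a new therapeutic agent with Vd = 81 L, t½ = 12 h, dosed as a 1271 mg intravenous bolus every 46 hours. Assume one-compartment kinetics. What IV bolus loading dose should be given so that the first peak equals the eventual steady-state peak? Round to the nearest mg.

f = (1/2)^(46/12) ≈ 0.070154; accumulation ratio R = 1/(1−f) ≈ 1.07545.
Loading dose to hit Cmax,ss on first dose: D_load = D_maint·R ≈ 1271 × 1.07545 ≈ 1366.90 mg.

1367 mg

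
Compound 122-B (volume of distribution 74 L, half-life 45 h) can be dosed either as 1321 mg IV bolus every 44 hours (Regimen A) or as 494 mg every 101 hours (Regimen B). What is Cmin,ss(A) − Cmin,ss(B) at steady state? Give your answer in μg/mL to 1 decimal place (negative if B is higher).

16.6 μg/mL

Regimen A: f = (1/2)^(44/45) ≈ 0.5078; Cmin,ss = (1321/74)·f/(1−f) ≈ 18.417 μg/mL.
Regimen B: f = (1/2)^(101/45) ≈ 0.2110; Cmin,ss = (494/74)·f/(1−f) ≈ 1.785 μg/mL.
Difference ≈ 18.417 − 1.785 ≈ 16.632 μg/mL.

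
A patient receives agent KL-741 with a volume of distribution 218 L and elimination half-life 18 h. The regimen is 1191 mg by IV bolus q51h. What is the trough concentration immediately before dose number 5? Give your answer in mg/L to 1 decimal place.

f = (1/2)^(τ/t½) = (1/2)^(51/18) ≈ 0.1403.
C₀ = D/Vd = 1191/218 ≈ 5.463 mg/L.
Before the 5th dose, 4 doses have been given. Superposition: Cmin = C₀·(f + f² + … + f^4).
≈ 5.463 × (0.1403 + 0.0197 + 0.0028 + 0.0004) ≈ 5.463 × 0.1632 ≈ 0.892 mg/L.

0.9 mg/L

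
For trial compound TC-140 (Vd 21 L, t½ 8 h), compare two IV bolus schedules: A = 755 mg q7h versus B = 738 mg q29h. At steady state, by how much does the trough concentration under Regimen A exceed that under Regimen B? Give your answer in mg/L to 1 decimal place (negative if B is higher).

Regimen A: f = (1/2)^(7/8) ≈ 0.5453; Cmin,ss = (755/21)·f/(1−f) ≈ 43.116 mg/L.
Regimen B: f = (1/2)^(29/8) ≈ 0.0811; Cmin,ss = (738/21)·f/(1−f) ≈ 3.102 mg/L.
Difference ≈ 43.116 − 3.102 ≈ 40.014 mg/L.

40.0 mg/L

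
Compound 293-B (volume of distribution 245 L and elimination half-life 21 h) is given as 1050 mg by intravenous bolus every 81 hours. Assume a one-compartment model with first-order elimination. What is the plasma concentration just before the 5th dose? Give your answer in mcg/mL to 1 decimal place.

f = (1/2)^(τ/t½) = (1/2)^(81/21) ≈ 0.0690.
C₀ = D/Vd = 1050/245 ≈ 4.286 mcg/mL.
Before the 5th dose, 4 doses have been given. Superposition: Cmin = C₀·(f + f² + … + f^4).
≈ 4.286 × (0.0690 + 0.0048 + 0.0003 + 0.0000) ≈ 4.286 × 0.0741 ≈ 0.318 mcg/mL.

0.3 mcg/mL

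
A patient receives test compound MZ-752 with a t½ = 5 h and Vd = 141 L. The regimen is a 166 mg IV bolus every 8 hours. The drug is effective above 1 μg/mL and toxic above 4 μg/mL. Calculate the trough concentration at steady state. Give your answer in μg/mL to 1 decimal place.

0.6 μg/mL

Over one 8-h interval, 8/5 ≈ 1.6 half-lives elapse, leaving f ≈ 0.3299 of each dose.
At steady state, accumulation factor R = 1/(1 − e^(−kτ)) ≈ 1.4923.
Each bolus raises the concentration by D/Vd = 166/141 ≈ 1.177 μg/mL.
Steady-state peak Cmax,ss = C₀·R ≈ 1.177 × 1.4923 ≈ 1.756 μg/mL.
One interval later, Cmin,ss = Cmax,ss·e^(−kτ) ≈ 1.756 × 0.3299 ≈ 0.579 μg/mL.
Trough 0.6 μg/mL vs MEC 1 μg/mL: subtherapeutic.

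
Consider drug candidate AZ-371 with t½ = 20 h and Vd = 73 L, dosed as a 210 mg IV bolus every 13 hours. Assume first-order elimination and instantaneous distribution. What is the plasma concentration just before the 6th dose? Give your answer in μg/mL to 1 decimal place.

4.5 μg/mL

f = (1/2)^(τ/t½) = (1/2)^(13/20) ≈ 0.6373.
C₀ = D/Vd = 210/73 ≈ 2.877 μg/mL.
Before the 6th dose, 5 doses have been given. Superposition: Cmin = C₀·(f + f² + … + f^5).
≈ 2.877 × (0.6373 + 0.4062 + 0.2588 + 0.1650 + 0.1051) ≈ 2.877 × 1.5724 ≈ 4.524 μg/mL.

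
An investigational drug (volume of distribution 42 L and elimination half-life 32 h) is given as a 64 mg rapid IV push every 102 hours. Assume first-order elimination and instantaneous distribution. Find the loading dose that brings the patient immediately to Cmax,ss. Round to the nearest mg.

f = (1/2)^(102/32) ≈ 0.109766; accumulation ratio R = 1/(1−f) ≈ 1.12330.
Loading dose to hit Cmax,ss on first dose: D_load = D_maint·R ≈ 64 × 1.12330 ≈ 71.89 mg.

72 mg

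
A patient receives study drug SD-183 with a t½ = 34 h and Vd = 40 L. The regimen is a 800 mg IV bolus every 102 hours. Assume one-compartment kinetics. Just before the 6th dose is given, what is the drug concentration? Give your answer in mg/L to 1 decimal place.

2.9 mg/L

f = (1/2)^(τ/t½) = (1/2)^(102/34) ≈ 0.1250.
C₀ = D/Vd = 800/40 ≈ 20.000 mg/L.
Before the 6th dose, 5 doses have been given. Superposition: Cmin = C₀·(f + f² + … + f^5).
≈ 20.000 × (0.1250 + 0.0156 + 0.0020 + 0.0002 + 0.0000) ≈ 20.000 × 0.1428 ≈ 2.856 mg/L.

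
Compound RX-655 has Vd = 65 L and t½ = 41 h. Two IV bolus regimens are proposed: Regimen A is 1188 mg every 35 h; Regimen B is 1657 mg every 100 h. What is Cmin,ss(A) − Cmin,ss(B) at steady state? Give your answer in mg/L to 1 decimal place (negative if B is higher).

Regimen A: f = (1/2)^(35/41) ≈ 0.5534; Cmin,ss = (1188/65)·f/(1−f) ≈ 22.648 mg/L.
Regimen B: f = (1/2)^(100/41) ≈ 0.1844; Cmin,ss = (1657/65)·f/(1−f) ≈ 5.764 mg/L.
Difference ≈ 22.648 − 5.764 ≈ 16.884 mg/L.

16.9 mg/L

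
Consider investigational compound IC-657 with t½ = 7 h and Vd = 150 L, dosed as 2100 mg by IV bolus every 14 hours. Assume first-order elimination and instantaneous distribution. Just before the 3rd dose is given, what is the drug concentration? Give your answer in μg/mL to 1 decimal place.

4.4 μg/mL

f = (1/2)^(τ/t½) = (1/2)^(14/7) ≈ 0.2500.
C₀ = D/Vd = 2100/150 ≈ 14.000 μg/mL.
Before the 3rd dose, 2 doses have been given. Superposition: Cmin = C₀·(f + f²).
≈ 14.000 × (0.2500 + 0.0625) ≈ 14.000 × 0.3125 ≈ 4.375 μg/mL.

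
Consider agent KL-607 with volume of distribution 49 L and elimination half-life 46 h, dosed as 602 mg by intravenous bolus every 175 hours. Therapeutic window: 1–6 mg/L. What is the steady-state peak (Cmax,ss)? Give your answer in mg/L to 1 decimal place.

13.2 mg/L

k = ln2/t½ = ln2/46 ≈ 0.015068 h⁻¹; fraction remaining f = e^(−kτ) = e^(−0.015068×175) ≈ 0.0716.
At steady state, accumulation factor R = 1/(1 − e^(−kτ)) ≈ 1.0771.
Each bolus raises the concentration by D/Vd = 602/49 ≈ 12.286 mg/L.
Steady-state peak Cmax,ss = C₀·R ≈ 12.286 × 1.0771 ≈ 13.233 mg/L.
Peak 13.2 mg/L vs MTC 6 mg/L: exceeds toxic threshold.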